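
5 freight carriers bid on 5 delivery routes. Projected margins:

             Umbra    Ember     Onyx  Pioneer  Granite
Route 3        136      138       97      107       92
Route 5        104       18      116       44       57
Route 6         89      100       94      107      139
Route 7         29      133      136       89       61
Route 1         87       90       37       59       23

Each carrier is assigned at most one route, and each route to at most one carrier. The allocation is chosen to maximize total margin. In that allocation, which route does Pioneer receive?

Optimal: Umbra→Route 3 ($136k), Ember→Route 7 ($133k), Onyx→Route 5 ($116k), Pioneer→Route 1 ($59k), Granite→Route 6 ($139k) — total 136+133+116+59+139 = $583k.
Row-greedy (each carrier in turn takes its best remaining route) gives $515k, worse by 68.
Next-best assignment: Umbra→Route 1, Ember→Route 7, Onyx→Route 5, Pioneer→Route 3, Granite→Route 6 = $582k.
No other one-to-one assignment exceeds $583k.
Pioneer's own top route is Route 3 ($107k), but forcing Pioneer→Route 3 and reassigning the rest optimally gives only $582k — worse by 1.

Pioneer receives Route 1.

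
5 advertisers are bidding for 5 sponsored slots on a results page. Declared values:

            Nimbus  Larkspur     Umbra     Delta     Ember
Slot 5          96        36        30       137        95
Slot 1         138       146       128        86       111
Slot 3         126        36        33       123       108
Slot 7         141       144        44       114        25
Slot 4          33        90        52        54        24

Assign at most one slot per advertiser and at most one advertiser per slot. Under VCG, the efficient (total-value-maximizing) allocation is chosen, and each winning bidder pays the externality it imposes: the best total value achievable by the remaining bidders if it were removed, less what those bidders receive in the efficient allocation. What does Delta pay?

Efficient allocation: Nimbus→Slot 7 ($141), Larkspur→Slot 4 ($90), Umbra→Slot 1 ($128), Delta→Slot 5 ($137), Ember→Slot 3 ($108); total welfare W = $604.
Delta receives Slot 5 at value $137, so the others get W − 137 = $467.
Without Delta: best allocation of the remaining 4 bidders over all 5 slots is Nimbus→Slot 3 ($126), Larkspur→Slot 7 ($144), Umbra→Slot 1 ($128), Ember→Slot 5 ($95), total $493.
VCG payment = (others' best without Delta) − (others' welfare with Delta) = 493 − 467 = $26.

Delta pays $26.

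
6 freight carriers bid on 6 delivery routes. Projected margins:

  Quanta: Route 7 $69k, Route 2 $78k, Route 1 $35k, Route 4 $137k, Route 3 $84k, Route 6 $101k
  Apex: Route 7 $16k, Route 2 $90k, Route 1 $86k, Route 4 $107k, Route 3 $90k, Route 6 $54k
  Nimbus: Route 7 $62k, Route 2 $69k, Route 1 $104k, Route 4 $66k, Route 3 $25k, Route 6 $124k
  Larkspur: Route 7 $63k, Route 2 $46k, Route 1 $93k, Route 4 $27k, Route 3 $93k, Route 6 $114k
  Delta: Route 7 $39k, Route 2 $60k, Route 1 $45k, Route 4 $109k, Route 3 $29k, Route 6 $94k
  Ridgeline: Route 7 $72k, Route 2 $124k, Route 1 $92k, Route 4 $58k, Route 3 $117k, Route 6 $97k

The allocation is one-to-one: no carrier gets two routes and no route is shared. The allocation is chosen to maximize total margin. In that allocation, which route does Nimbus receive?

Optimal: Quanta→Route 4 ($137k), Apex→Route 3 ($90k), Nimbus→Route 1 ($104k), Larkspur→Route 7 ($63k), Delta→Route 6 ($94k), Ridgeline→Route 2 ($124k) — total 137+90+104+63+94+124 = $612k.
Next-best assignment: Quanta→Route 7, Apex→Route 3, Nimbus→Route 1, Larkspur→Route 6, Delta→Route 4, Ridgeline→Route 2 = $610k.
Swapping Quanta↔Delta (Quanta→Route 6 $101k, Delta→Route 4 $109k) loses 21.
Nimbus's own top route is Route 6 ($124k), but forcing Nimbus→Route 6 and reassigning the rest optimally gives only $609k — worse by 3.

Nimbus receives Route 1.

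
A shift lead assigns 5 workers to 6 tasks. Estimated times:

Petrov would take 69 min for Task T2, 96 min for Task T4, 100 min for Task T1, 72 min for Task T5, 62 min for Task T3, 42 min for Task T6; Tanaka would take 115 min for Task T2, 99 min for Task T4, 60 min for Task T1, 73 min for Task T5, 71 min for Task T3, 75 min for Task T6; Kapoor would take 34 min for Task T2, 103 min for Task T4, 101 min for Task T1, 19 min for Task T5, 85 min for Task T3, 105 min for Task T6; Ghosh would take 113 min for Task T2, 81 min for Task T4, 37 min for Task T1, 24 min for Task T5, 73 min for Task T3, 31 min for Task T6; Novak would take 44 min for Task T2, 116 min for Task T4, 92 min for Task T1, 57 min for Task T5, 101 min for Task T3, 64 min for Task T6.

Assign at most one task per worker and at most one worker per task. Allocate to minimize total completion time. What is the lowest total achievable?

Optimal: Petrov→Task T6 (42 min), Tanaka→Task T3 (71 min), Kapoor→Task T5 (19 min), Ghosh→Task T1 (37 min), Novak→Task T2 (44 min) — total 42+71+19+37+44 = 213 min.
Column-greedy (each task in turn goes to its cheapest remaining worker) gives 294 min, worse by 81.
Next-best assignment: Petrov→Task T3, Tanaka→Task T1, Kapoor→Task T5, Ghosh→Task T6, Novak→Task T2 = 216 min.

Min total: 213 min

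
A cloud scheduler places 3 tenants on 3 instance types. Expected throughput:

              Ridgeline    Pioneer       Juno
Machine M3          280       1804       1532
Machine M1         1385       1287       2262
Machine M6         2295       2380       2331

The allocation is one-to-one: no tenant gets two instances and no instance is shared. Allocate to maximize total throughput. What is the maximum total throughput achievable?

Optimal: Ridgeline→Machine M6 (2295 ops/s), Pioneer→Machine M3 (1804 ops/s), Juno→Machine M1 (2262 ops/s) — total 2295+1804+2262 = 6361 ops/s.
Max-entry greedy (repeatedly take the single best remaining cell) gives 4922 ops/s, worse by 1439.
Next-best assignment: Ridgeline→Machine M1, Pioneer→Machine M3, Juno→Machine M6 = 5520 ops/s.

Maximum total: 6361 ops/s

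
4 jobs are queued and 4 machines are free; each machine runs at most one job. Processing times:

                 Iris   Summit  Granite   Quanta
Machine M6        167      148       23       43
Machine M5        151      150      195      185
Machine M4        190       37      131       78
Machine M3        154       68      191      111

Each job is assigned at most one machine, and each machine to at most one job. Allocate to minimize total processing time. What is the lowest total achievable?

Min total: 320 min

Optimal: Iris→Machine M5 (151 min), Summit→Machine M3 (68 min), Granite→Machine M6 (23 min), Quanta→Machine M4 (78 min) — total 151+68+23+78 = 320 min.
Column-greedy (each machine in turn goes to its cheapest remaining job) gives 405 min, worse by 85.
Next-best assignment: Iris→Machine M5, Summit→Machine M4, Granite→Machine M6, Quanta→Machine M3 = 322 min.
Swapping Granite↔Quanta (Granite→Machine M4 131 min, Quanta→Machine M6 43 min) adds 73.
No other one-to-one assignment undercuts 320 min.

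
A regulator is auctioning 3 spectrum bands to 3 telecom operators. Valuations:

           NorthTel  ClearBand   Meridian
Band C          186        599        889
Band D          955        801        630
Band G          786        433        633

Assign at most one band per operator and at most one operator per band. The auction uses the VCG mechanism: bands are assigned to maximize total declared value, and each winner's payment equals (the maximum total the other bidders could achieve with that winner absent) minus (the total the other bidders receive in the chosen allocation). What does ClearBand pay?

ClearBand pays $169M.

Efficient allocation: NorthTel→Band G ($786M), ClearBand→Band D ($801M), Meridian→Band C ($889M); total welfare W = $2476M.
ClearBand receives Band D at value $801M, so the others get W − 801 = $1675M.
Without ClearBand: best allocation of the remaining 2 bidders over all 3 bands is NorthTel→Band D ($955M), Meridian→Band C ($889M), total $1844M.
VCG payment = (others' best without ClearBand) − (others' welfare with ClearBand) = 1844 − 1675 = $169M.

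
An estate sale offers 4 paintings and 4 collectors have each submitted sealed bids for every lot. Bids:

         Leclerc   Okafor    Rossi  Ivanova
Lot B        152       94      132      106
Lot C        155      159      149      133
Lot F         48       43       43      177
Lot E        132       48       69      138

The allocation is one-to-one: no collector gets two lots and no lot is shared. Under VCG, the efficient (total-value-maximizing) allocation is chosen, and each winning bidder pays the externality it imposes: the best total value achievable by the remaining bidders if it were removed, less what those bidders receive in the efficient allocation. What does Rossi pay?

Rossi pays $20.

Efficient allocation: Leclerc→Lot E ($132), Okafor→Lot C ($159), Rossi→Lot B ($132), Ivanova→Lot F ($177); total welfare W = $600.
Rossi receives Lot B at value $132, so the others get W − 132 = $468.
Without Rossi: best allocation of the remaining 3 bidders over all 4 lots is Leclerc→Lot B ($152), Okafor→Lot C ($159), Ivanova→Lot F ($177), total $488.
VCG payment = (others' best without Rossi) − (others' welfare with Rossi) = 488 − 468 = $20.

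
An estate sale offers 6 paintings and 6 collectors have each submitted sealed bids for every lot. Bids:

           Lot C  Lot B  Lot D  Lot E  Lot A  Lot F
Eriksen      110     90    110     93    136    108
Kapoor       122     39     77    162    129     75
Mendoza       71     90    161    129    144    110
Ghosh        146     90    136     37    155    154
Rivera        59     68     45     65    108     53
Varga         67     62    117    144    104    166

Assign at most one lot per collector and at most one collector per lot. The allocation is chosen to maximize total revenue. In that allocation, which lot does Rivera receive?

This is the linear assignment problem.
Optimal: Eriksen→Lot A ($136), Kapoor→Lot E ($162), Mendoza→Lot D ($161), Ghosh→Lot C ($146), Rivera→Lot B ($68), Varga→Lot F ($166) — total 136+162+161+146+68+166 = $839.
Row-greedy (each collector in turn takes its best remaining lot) gives $748, worse by 91.
No other one-to-one assignment exceeds $839.
Rivera's own top lot is Lot A ($108), but forcing Rivera→Lot A and reassigning the rest optimally gives only $833 — worse by 6.

Rivera receives Lot B.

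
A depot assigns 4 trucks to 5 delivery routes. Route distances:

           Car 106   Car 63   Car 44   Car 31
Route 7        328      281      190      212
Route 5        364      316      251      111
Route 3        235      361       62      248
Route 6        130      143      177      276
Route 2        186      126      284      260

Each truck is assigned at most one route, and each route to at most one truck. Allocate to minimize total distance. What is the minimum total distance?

This is the linear assignment problem.
Optimal: Car 106→Route 6 (130 km), Car 63→Route 2 (126 km), Car 44→Route 3 (62 km), Car 31→Route 5 (111 km) — total 130+126+62+111 = 429 km.
Column-greedy (each route in turn goes to its cheapest remaining truck) gives 679 km, worse by 250.

Min total: 429 km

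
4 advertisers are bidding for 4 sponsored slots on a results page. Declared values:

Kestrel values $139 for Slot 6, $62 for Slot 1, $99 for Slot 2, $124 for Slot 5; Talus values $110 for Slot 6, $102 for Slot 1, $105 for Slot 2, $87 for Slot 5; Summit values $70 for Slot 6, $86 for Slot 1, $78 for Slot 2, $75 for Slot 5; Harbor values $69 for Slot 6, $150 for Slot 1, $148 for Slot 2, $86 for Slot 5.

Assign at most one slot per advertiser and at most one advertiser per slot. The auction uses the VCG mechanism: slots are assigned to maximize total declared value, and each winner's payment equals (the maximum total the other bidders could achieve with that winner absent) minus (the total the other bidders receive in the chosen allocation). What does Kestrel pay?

Efficient allocation: Kestrel→Slot 6 ($139), Talus→Slot 2 ($105), Summit→Slot 5 ($75), Harbor→Slot 1 ($150); total welfare W = $469.
Kestrel receives Slot 6 at value $139, so the others get W − 139 = $330.
Without Kestrel: best allocation of the remaining 3 bidders over all 4 slots is Talus→Slot 6 ($110), Summit→Slot 1 ($86), Harbor→Slot 2 ($148), total $344.
VCG payment = (others' best without Kestrel) − (others' welfare with Kestrel) = 344 − 330 = $14.

Kestrel pays $14.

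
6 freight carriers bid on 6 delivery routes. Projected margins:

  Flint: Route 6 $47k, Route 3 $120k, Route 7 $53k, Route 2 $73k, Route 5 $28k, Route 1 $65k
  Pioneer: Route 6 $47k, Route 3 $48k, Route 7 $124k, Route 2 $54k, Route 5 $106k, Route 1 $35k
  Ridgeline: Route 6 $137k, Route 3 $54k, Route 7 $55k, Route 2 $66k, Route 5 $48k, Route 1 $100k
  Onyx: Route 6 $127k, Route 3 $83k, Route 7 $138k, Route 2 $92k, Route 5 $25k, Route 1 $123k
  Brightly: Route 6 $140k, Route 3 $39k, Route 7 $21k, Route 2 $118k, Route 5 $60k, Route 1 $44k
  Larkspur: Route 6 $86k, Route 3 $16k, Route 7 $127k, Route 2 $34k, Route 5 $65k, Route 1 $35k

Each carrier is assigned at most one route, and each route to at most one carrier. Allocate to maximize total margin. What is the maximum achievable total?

Maximum total: $731k

This is the linear assignment problem.
Optimal: Flint→Route 3 ($120k), Pioneer→Route 5 ($106k), Ridgeline→Route 6 ($137k), Onyx→Route 1 ($123k), Brightly→Route 2 ($118k), Larkspur→Route 7 ($127k) — total 120+106+137+123+118+127 = $731k.
Max-entry greedy (repeatedly take the single best remaining cell) gives $638k, worse by 93.
Next-best assignment: Flint→Route 3, Pioneer→Route 5, Ridgeline→Route 1, Onyx→Route 6, Brightly→Route 2, Larkspur→Route 7 = $698k.
Every other assignment is strictly worse.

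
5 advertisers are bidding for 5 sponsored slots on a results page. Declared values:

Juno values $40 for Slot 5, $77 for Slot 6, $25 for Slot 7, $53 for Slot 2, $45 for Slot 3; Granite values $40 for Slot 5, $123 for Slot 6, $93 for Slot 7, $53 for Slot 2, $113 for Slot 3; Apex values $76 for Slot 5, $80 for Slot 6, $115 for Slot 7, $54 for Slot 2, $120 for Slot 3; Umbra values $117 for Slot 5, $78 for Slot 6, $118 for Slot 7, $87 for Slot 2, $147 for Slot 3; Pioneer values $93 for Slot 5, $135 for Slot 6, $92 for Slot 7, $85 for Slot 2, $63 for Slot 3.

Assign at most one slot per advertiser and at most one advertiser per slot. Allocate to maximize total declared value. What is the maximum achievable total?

This is a one-to-one assignment (maximum-weight bipartite matching).
Optimal: Juno→Slot 2 ($53), Granite→Slot 3 ($113), Apex→Slot 7 ($115), Umbra→Slot 5 ($117), Pioneer→Slot 6 ($135) — total 53+113+115+117+135 = $533.
Max-entry greedy (repeatedly take the single best remaining cell) gives $490, worse by 43.
Next-best assignment: Juno→Slot 2, Granite→Slot 6, Apex→Slot 7, Umbra→Slot 3, Pioneer→Slot 5 = $531.
Checked against all permutations: $533 is optimal.

Maximum total: $533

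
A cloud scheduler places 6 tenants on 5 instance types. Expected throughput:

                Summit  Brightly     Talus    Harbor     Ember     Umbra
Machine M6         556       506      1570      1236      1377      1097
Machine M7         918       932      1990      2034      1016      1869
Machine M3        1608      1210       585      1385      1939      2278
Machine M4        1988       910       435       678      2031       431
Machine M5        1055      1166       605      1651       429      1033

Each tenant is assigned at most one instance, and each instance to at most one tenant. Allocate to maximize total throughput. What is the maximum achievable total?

Maximum total: 9284 ops/s

This is the linear assignment problem.
Optimal: Ember→Machine M6 (1377 ops/s), Talus→Machine M7 (1990 ops/s), Umbra→Machine M3 (2278 ops/s), Summit→Machine M4 (1988 ops/s), Harbor→Machine M5 (1651 ops/s) — total 1377+1990+2278+1988+1651 = 9284 ops/s.
Column-greedy (each instance in turn goes to its best remaining tenant) gives 9079 ops/s, worse by 205.
Swapping Summit↔Umbra (Summit→Machine M3 1608 ops/s, Umbra→Machine M4 431 ops/s) loses 2227.
No other one-to-one assignment exceeds 9284 ops/s.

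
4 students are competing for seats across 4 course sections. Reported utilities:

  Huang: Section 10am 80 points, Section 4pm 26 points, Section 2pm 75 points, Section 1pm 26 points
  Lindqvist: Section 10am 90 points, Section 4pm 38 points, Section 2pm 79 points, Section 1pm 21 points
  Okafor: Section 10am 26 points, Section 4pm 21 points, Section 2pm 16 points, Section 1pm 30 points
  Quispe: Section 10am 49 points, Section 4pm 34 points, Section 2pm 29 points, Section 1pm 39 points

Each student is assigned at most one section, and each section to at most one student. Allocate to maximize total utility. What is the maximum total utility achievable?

Max total: 229 points

This is the linear assignment problem.
Optimal: Huang→Section 2pm (75 points), Lindqvist→Section 10am (90 points), Okafor→Section 1pm (30 points), Quispe→Section 4pm (34 points) — total 75+90+30+34 = 229 points.
Max-entry greedy (repeatedly take the single best remaining cell) gives 225 points, worse by 4.
Next-best assignment: Huang→Section 2pm, Lindqvist→Section 10am, Okafor→Section 4pm, Quispe→Section 1pm = 225 points.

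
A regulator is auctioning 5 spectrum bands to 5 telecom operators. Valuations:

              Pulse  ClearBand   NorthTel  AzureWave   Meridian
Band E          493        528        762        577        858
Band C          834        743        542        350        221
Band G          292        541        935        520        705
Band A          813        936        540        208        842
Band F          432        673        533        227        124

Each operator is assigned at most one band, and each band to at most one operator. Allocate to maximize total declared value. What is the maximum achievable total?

Maximum total: $3861M

This is a one-to-one assignment (maximum-weight bipartite matching).
Optimal: Pulse→Band C ($834M), ClearBand→Band F ($673M), NorthTel→Band G ($935M), AzureWave→Band E ($577M), Meridian→Band A ($842M) — total 834+673+935+577+842 = $3861M.
Row-greedy (each operator in turn takes its best remaining band) gives $3406M, worse by 455.
Next-best assignment: Pulse→Band C, ClearBand→Band A, NorthTel→Band G, AzureWave→Band F, Meridian→Band E = $3790M.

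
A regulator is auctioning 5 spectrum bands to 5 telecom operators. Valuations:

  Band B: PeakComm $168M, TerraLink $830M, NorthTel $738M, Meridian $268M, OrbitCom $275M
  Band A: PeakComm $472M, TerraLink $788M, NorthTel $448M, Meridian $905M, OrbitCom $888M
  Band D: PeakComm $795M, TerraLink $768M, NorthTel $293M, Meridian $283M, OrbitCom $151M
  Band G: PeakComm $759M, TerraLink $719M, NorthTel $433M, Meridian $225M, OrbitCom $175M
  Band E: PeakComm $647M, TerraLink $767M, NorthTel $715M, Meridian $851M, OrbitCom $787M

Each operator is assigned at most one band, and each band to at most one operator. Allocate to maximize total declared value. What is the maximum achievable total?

Max total: $4004M

This is the linear assignment problem.
Optimal: PeakComm→Band G ($759M), TerraLink→Band D ($768M), NorthTel→Band B ($738M), Meridian→Band E ($851M), OrbitCom→Band A ($888M) — total 759+768+738+851+888 = $4004M.
Row-greedy (each operator in turn takes its best remaining band) gives $3420M, worse by 584.
Next-best assignment: PeakComm→Band D, TerraLink→Band G, NorthTel→Band B, Meridian→Band E, OrbitCom→Band A = $3991M.
Swapping OrbitCom↔Meridian (OrbitCom→Band E $787M, Meridian→Band A $905M) loses 47.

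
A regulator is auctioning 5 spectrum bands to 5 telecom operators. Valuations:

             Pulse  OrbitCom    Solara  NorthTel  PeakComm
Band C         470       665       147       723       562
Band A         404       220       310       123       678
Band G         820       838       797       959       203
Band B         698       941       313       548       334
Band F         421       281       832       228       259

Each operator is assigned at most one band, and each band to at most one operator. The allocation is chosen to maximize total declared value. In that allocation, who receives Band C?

Optimal: Pulse→Band G ($820M), OrbitCom→Band B ($941M), Solara→Band F ($832M), NorthTel→Band C ($723M), PeakComm→Band A ($678M) — total 820+941+832+723+678 = $3994M.
Max-entry greedy (repeatedly take the single best remaining cell) gives $3880M, worse by 114.
No other one-to-one assignment exceeds $3994M.
NorthTel's own top band is Band G ($959M), but forcing NorthTel→Band G and reassigning the rest optimally gives only $3880M — worse by 114.

NorthTel receives Band C.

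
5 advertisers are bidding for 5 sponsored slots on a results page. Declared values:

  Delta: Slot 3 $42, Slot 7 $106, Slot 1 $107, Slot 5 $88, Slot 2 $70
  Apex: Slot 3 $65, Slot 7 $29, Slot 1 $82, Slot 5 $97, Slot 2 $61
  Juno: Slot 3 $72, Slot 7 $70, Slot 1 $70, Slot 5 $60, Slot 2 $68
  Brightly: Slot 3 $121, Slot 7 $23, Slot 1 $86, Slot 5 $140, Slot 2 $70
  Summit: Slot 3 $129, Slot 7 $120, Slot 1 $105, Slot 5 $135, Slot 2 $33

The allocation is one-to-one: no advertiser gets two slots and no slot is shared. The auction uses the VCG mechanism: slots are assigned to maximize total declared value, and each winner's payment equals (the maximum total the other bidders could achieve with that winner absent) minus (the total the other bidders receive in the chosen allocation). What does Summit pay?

Efficient allocation: Delta→Slot 7 ($106), Apex→Slot 1 ($82), Juno→Slot 2 ($68), Brightly→Slot 5 ($140), Summit→Slot 3 ($129); total welfare W = $525.
Summit receives Slot 3 at value $129, so the others get W − 129 = $396.
Without Summit: best allocation of the remaining 4 bidders over all 5 slots is Delta→Slot 7 ($106), Apex→Slot 1 ($82), Juno→Slot 3 ($72), Brightly→Slot 5 ($140), total $400.
VCG payment = (others' best without Summit) − (others' welfare with Summit) = 400 − 396 = $4.

Summit pays $4.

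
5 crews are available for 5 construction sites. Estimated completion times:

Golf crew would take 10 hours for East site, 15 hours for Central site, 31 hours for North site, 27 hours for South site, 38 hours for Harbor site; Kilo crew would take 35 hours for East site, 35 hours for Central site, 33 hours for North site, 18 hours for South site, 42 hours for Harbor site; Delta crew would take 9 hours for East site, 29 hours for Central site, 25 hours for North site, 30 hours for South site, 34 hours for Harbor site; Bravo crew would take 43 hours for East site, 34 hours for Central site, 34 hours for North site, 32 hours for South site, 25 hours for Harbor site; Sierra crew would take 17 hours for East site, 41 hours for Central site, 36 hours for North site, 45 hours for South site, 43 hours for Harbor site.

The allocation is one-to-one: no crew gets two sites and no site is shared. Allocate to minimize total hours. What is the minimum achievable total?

This is a one-to-one assignment (minimum-cost bipartite matching).
Optimal: Golf crew→Central site (15 hours), Kilo crew→South site (18 hours), Delta crew→North site (25 hours), Bravo crew→Harbor site (25 hours), Sierra crew→East site (17 hours) — total 15+18+25+25+17 = 100 hours.
Column-greedy (each site in turn goes to its cheapest remaining crew) gives 132 hours, worse by 32.
No other one-to-one assignment undercuts 100 hours.

Min total: 100 hours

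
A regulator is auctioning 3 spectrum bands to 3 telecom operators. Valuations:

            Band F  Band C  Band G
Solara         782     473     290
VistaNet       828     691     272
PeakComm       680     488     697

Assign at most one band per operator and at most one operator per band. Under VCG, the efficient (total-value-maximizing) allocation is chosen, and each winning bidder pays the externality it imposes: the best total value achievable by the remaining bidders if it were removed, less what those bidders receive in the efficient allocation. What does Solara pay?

Solara pays $137M.

Efficient allocation: Solara→Band F ($782M), VistaNet→Band C ($691M), PeakComm→Band G ($697M); total welfare W = $2170M.
Solara receives Band F at value $782M, so the others get W − 782 = $1388M.
Without Solara: best allocation of the remaining 2 bidders over all 3 bands is VistaNet→Band F ($828M), PeakComm→Band G ($697M), total $1525M.
VCG payment = (others' best without Solara) − (others' welfare with Solara) = 1525 − 1388 = $137M.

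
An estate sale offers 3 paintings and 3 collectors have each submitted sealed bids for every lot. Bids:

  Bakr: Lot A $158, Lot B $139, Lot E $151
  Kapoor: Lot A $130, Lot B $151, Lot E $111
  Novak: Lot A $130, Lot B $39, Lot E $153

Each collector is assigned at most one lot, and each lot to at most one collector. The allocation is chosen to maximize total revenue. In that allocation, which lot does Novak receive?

Novak receives Lot E.

This is a one-to-one assignment (maximum-weight bipartite matching).
Optimal: Bakr→Lot A ($158), Kapoor→Lot B ($151), Novak→Lot E ($153) — total 158+151+153 = $462.
Next-best assignment: Bakr→Lot E, Kapoor→Lot B, Novak→Lot A = $432.
Swapping Bakr↔Kapoor (Bakr→Lot B $139, Kapoor→Lot A $130) loses 40.
No other one-to-one assignment exceeds $462.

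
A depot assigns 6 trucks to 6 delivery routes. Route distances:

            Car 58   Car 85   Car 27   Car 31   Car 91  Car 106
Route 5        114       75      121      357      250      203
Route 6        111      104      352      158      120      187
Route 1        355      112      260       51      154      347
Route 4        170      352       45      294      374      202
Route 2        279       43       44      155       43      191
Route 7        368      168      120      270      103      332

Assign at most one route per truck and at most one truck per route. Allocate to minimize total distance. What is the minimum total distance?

Min total: 543 km

Optimal: Car 58→Route 5 (114 km), Car 85→Route 2 (43 km), Car 27→Route 4 (45 km), Car 31→Route 1 (51 km), Car 91→Route 7 (103 km), Car 106→Route 6 (187 km) — total 114+43+45+51+103+187 = 543 km.
Min-entry greedy (repeatedly take the single cheapest remaining cell) gives 556 km, worse by 13.
Next-best assignment: Car 58→Route 6, Car 85→Route 2, Car 27→Route 4, Car 31→Route 1, Car 91→Route 7, Car 106→Route 5 = 556 km.
Swapping Car 106↔Car 85 (Car 106→Route 2 191 km, Car 85→Route 6 104 km) adds 65.
Every other assignment is strictly worse.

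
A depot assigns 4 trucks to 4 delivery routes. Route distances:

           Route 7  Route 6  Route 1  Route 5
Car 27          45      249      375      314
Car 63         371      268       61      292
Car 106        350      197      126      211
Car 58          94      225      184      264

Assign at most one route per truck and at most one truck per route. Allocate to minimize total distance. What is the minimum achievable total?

Optimal: Car 27→Route 7 (45 km), Car 63→Route 1 (61 km), Car 106→Route 5 (211 km), Car 58→Route 6 (225 km) — total 45+61+211+225 = 542 km.
Row-greedy (each truck in turn takes its cheapest remaining route) gives 567 km, worse by 25.
Swapping Car 27↔Car 63 (Car 27→Route 1 375 km, Car 63→Route 7 371 km) adds 640.

Minimum total: 542 km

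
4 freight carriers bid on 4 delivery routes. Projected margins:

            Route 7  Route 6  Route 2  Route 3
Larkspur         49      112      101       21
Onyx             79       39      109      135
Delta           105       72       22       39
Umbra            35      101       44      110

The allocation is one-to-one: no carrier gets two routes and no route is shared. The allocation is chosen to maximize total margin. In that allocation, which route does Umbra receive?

Optimal: Larkspur→Route 2 ($101k), Onyx→Route 3 ($135k), Delta→Route 7 ($105k), Umbra→Route 6 ($101k) — total 101+135+105+101 = $442k.
Max-entry greedy (repeatedly take the single best remaining cell) gives $396k, worse by 46.
Umbra's own top route is Route 3 ($110k), but forcing Umbra→Route 3 and reassigning the rest optimally gives only $436k — worse by 6.

Umbra receives Route 6.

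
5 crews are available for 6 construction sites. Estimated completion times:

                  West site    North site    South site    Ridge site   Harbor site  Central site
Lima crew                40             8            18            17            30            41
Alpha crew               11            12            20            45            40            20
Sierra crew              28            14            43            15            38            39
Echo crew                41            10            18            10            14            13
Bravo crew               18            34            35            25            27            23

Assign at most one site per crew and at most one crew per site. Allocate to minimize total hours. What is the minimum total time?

Minimum total: 71 hours

This is a one-to-one assignment (minimum-cost bipartite matching).
Optimal: Lima crew→North site (8 hours), Alpha crew→West site (11 hours), Sierra crew→Ridge site (15 hours), Echo crew→Harbor site (14 hours), Bravo crew→Central site (23 hours) — total 8+11+15+14+23 = 71 hours.
Column-greedy (each site in turn goes to its cheapest remaining crew) gives 79 hours, worse by 8.
Next-best assignment: Lima crew→North site, Alpha crew→West site, Sierra crew→Ridge site, Echo crew→Central site, Bravo crew→Harbor site = 74 hours.
Swapping Lima crew↔Alpha crew (Lima crew→West site 40 hours, Alpha crew→North site 12 hours) adds 33.
Every other assignment is strictly worse.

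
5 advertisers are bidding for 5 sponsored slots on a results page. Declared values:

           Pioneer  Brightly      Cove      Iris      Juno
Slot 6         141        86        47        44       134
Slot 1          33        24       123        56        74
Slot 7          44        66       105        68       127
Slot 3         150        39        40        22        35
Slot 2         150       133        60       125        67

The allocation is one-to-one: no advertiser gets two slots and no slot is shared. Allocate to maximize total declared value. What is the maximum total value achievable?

This is a one-to-one assignment (maximum-weight bipartite matching).
Optimal: Pioneer→Slot 3 ($150), Brightly→Slot 6 ($86), Cove→Slot 1 ($123), Iris→Slot 2 ($125), Juno→Slot 7 ($127) — total 150+86+123+125+127 = $611.
Max-entry greedy (repeatedly take the single best remaining cell) gives $608, worse by 3.
Next-best assignment: Pioneer→Slot 3, Brightly→Slot 2, Cove→Slot 1, Iris→Slot 7, Juno→Slot 6 = $608.
Checked against all permutations: $611 is optimal.

Maximum total: $611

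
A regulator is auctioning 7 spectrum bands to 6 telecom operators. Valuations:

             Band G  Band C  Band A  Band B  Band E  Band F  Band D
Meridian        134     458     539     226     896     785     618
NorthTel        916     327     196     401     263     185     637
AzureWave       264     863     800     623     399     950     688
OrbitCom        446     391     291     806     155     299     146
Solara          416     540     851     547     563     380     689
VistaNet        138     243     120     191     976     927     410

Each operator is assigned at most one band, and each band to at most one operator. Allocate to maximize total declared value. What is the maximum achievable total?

Optimal: Meridian→Band E ($896M), NorthTel→Band G ($916M), AzureWave→Band C ($863M), OrbitCom→Band B ($806M), Solara→Band A ($851M), VistaNet→Band F ($927M) — total 896+916+863+806+851+927 = $5259M.
Row-greedy (each operator in turn takes its best remaining band) gives $4829M, worse by 430.
Swapping Meridian↔OrbitCom (Meridian→Band B $226M, OrbitCom→Band E $155M) loses 1321.
No other one-to-one assignment exceeds $5259M.

Max total: $5259M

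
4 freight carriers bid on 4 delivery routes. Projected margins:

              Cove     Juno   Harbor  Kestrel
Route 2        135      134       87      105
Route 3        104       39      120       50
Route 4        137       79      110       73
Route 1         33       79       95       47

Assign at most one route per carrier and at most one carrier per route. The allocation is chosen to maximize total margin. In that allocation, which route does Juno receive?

This is the linear assignment problem.
Optimal: Cove→Route 4 ($137k), Juno→Route 1 ($79k), Harbor→Route 3 ($120k), Kestrel→Route 2 ($105k) — total 137+79+120+105 = $441k.
Max-entry greedy (repeatedly take the single best remaining cell) gives $438k, worse by 3.
Swapping Kestrel↔Cove (Kestrel→Route 4 $73k, Cove→Route 2 $135k) loses 34.
No other one-to-one assignment exceeds $441k.
Juno's own top route is Route 2 ($134k), but forcing Juno→Route 2 and reassigning the rest optimally gives only $438k — worse by 3.

Juno receives Route 1.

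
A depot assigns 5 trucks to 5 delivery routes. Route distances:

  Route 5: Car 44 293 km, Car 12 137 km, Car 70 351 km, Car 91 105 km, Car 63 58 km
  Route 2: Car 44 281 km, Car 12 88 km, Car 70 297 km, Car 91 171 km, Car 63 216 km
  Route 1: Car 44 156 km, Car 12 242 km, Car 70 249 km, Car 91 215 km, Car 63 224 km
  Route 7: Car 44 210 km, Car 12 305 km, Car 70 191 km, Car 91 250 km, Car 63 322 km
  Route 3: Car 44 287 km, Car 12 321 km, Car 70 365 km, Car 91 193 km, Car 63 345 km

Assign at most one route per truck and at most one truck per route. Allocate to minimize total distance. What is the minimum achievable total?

Minimum total: 686 km

This is a one-to-one assignment (minimum-cost bipartite matching).
Optimal: Car 44→Route 1 (156 km), Car 12→Route 2 (88 km), Car 70→Route 7 (191 km), Car 91→Route 3 (193 km), Car 63→Route 5 (58 km) — total 156+88+191+193+58 = 686 km.
Row-greedy (each truck in turn takes its cheapest remaining route) gives 885 km, worse by 199.
Every other assignment is strictly worse.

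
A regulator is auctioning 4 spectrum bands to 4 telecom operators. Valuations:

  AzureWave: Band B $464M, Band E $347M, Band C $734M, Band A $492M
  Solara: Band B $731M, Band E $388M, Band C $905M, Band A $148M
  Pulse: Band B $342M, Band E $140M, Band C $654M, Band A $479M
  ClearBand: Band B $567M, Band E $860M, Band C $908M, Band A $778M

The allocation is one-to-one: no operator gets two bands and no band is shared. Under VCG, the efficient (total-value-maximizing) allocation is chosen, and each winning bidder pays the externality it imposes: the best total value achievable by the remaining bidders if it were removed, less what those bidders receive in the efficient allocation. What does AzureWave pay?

Efficient allocation: AzureWave→Band C ($734M), Solara→Band B ($731M), Pulse→Band A ($479M), ClearBand→Band E ($860M); total welfare W = $2804M.
AzureWave receives Band C at value $734M, so the others get W − 734 = $2070M.
Without AzureWave: best allocation of the remaining 3 bidders over all 4 bands is Solara→Band B ($731M), Pulse→Band C ($654M), ClearBand→Band E ($860M), total $2245M.
VCG payment = (others' best without AzureWave) − (others' welfare with AzureWave) = 2245 − 2070 = $175M.

AzureWave pays $175M.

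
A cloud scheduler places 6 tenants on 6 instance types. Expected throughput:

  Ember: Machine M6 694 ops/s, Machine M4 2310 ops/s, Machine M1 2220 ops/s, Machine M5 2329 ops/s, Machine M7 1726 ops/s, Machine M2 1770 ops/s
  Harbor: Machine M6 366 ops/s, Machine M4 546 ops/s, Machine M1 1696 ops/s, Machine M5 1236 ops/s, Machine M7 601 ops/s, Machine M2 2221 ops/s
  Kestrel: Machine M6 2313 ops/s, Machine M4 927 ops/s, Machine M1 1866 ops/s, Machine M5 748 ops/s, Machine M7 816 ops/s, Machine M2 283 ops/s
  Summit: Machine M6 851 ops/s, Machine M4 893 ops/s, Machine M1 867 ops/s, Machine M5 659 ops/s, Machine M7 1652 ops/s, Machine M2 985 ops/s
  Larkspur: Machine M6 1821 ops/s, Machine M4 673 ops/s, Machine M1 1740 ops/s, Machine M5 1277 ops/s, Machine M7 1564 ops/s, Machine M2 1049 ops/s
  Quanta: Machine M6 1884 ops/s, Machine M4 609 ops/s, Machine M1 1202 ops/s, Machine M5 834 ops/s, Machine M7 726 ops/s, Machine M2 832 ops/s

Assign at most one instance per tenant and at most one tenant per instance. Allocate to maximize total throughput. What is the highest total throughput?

Max total: 11210 ops/s

Optimal: Ember→Machine M4 (2310 ops/s), Harbor→Machine M2 (2221 ops/s), Kestrel→Machine M1 (1866 ops/s), Summit→Machine M7 (1652 ops/s), Larkspur→Machine M5 (1277 ops/s), Quanta→Machine M6 (1884 ops/s) — total 2310+2221+1866+1652+1277+1884 = 11210 ops/s.
Row-greedy (each tenant in turn takes its best remaining instance) gives 10864 ops/s, worse by 346.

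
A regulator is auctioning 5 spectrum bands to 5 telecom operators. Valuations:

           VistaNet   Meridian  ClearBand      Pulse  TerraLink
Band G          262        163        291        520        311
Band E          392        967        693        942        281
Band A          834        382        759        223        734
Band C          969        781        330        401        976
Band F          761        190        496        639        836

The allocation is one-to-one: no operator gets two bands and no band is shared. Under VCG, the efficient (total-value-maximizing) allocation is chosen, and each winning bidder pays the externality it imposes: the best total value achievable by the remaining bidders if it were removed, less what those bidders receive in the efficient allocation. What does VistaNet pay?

VistaNet pays $259M.

Efficient allocation: VistaNet→Band C ($969M), Meridian→Band E ($967M), ClearBand→Band A ($759M), Pulse→Band G ($520M), TerraLink→Band F ($836M); total welfare W = $4051M.
VistaNet receives Band C at value $969M, so the others get W − 969 = $3082M.
Without VistaNet: best allocation of the remaining 4 bidders over all 5 bands is Meridian→Band E ($967M), ClearBand→Band A ($759M), Pulse→Band F ($639M), TerraLink→Band C ($976M), total $3341M.
VCG payment = (others' best without VistaNet) − (others' welfare with VistaNet) = 3341 − 3082 = $259M.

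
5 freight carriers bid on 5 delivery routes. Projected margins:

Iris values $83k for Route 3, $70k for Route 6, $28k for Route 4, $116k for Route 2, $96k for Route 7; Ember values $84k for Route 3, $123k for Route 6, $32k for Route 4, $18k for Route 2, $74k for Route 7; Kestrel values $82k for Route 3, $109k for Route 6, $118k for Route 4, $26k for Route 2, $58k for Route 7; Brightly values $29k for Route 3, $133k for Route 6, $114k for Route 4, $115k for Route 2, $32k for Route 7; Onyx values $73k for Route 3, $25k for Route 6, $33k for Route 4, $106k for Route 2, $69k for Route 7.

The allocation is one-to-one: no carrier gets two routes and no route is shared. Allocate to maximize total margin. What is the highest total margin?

Max total: $537k

Optimal: Iris→Route 7 ($96k), Ember→Route 3 ($84k), Kestrel→Route 4 ($118k), Brightly→Route 6 ($133k), Onyx→Route 2 ($106k) — total 96+84+118+133+106 = $537k.
Max-entry greedy (repeatedly take the single best remaining cell) gives $520k, worse by 17.
Next-best assignment: Iris→Route 7, Ember→Route 6, Kestrel→Route 4, Brightly→Route 2, Onyx→Route 3 = $525k.
Swapping Onyx↔Kestrel (Onyx→Route 4 $33k, Kestrel→Route 2 $26k) loses 165.
No other one-to-one assignment exceeds $537k.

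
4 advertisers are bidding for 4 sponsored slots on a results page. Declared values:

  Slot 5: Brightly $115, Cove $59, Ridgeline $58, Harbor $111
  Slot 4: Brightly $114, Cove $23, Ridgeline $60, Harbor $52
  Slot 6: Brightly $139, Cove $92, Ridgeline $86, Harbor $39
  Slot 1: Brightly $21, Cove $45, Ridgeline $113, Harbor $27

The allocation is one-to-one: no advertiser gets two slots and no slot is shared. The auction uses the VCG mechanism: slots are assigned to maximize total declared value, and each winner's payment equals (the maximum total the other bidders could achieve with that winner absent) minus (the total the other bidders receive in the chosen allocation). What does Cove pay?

Cove pays $25.

Efficient allocation: Brightly→Slot 4 ($114), Cove→Slot 6 ($92), Ridgeline→Slot 1 ($113), Harbor→Slot 5 ($111); total welfare W = $430.
Cove receives Slot 6 at value $92, so the others get W − 92 = $338.
Without Cove: best allocation of the remaining 3 bidders over all 4 slots is Brightly→Slot 6 ($139), Ridgeline→Slot 1 ($113), Harbor→Slot 5 ($111), total $363.
VCG payment = (others' best without Cove) − (others' welfare with Cove) = 363 − 338 = $25.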